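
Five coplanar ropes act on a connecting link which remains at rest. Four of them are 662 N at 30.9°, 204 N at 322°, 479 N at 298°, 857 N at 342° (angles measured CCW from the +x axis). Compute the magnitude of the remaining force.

F ≈ 1830 N

Sum the known components: ΣF_x = 1769 N, ΣF_y = -473.4 N.
For equilibrium the remaining force must supply (−ΣF_x, −ΣF_y) = (-1769, 473.4) N.
Magnitude = √((-1769)² + (473.4)²) = 1831 N; direction = atan2(473.4, -1769) = 165.0°.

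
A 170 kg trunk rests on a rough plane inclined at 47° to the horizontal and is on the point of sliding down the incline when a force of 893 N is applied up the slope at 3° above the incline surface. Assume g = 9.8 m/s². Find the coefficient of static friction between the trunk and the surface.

On the verge of sliding down the incline, friction is at its maximum μN and acts up the slope.
Perpendicular to incline: N = W cos 47° − P sin 3° = 1136 − 46.74 = 1089 N.
Along incline: P cos 3° + μN = W sin 47° → μ = (W sin 47° − P cos 3°) / N = 0.2998.

μ ≈ 0.300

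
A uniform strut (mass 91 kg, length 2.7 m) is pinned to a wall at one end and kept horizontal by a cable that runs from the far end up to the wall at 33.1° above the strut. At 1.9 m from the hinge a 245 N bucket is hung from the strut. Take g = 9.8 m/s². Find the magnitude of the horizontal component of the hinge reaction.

H_x ≈ 948 N

Take torques about the hinge: T sin 33.1° · 2.7 = 91×9.8×1.35 + 245×1.9 = 1669.4 N·m.
So T = 1669.4 / (0.5461 × 2.7) = 1132.2 N.
ΣF_x = 0: H_x = T cos 33.1° = 948.48 N.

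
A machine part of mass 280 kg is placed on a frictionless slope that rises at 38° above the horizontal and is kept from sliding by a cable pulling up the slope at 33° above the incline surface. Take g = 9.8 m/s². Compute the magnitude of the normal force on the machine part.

Take axes along and perpendicular to the incline. Weight components: W sin 38° = 1689 N down-slope, W cos 38° = 2162 N into the surface.
Along incline: T cos 33° = W sin 38° → T = 2014 N.
Perpendicular: N = W cos 38° − T sin 33° = 1065 N.

N ≈ 1070 N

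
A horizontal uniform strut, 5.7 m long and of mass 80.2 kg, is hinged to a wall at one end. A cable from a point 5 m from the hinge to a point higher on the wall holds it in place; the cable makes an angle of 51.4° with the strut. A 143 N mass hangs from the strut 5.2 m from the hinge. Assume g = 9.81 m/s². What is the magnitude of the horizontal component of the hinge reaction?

H_x ≈ 477 N

Take torques about the hinge: T sin 51.4° · 5 = 80.2×9.81×2.85 + 143×5.2 = 2985.9 N·m.
So T = 2985.9 / (0.7815 × 5) = 764.12 N.
ΣF_x = 0: H_x = T cos 51.4° = 476.72 N.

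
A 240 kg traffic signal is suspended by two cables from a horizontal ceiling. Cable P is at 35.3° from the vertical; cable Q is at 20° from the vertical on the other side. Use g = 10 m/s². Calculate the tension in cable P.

T_P ≈ 998 N

Angles from the horizontal: cable P is 90° − 35.3° = 54.7°, cable Q is 90° − 20° = 70°.
Weight W = 240 × 10 = 2400 N acts straight down.
Horizontal: T_P cos 54.7° = T_Q cos 70°  →  T_Q = 1.69 T_P.
Vertical: T_P sin 54.7° + T_Q sin 70° = 2400.
Substituting the horizontal relation into the vertical equation gives 2.404 T_P = 2400, so T_P = 998.4 N.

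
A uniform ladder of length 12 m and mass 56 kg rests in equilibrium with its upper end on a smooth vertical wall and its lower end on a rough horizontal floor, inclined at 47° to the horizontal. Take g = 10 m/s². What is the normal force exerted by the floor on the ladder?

ΣF_y = 0: N_floor = 56×10 = 560 N.

N_floor ≈ 560 N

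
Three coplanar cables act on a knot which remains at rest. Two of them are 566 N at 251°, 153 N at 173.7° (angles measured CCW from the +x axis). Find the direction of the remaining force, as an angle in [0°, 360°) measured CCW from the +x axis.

Sum the known components: ΣF_x = -336.3 N, ΣF_y = -518.4 N.
For equilibrium the remaining force must supply (−ΣF_x, −ΣF_y) = (336.3, 518.4) N.
Magnitude = √((336.3)² + (518.4)²) = 617.9 N; direction = atan2(518.4, 336.3) = 57.0°.

θ ≈ 57°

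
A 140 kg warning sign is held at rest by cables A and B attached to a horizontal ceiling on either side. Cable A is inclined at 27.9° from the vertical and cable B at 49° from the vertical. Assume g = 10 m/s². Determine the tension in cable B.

T_B ≈ 673 N

Angles from the horizontal: cable A is 90° − 27.9° = 62.1°, cable B is 90° − 49° = 41°.
Weight W = 140 × 10 = 1400 N acts straight down.
Horizontal: T_A cos 62.1° = T_B cos 41°  →  T_A = 1.613 T_B.
Vertical: T_A sin 62.1° + T_B sin 41° = 1400.
Substituting the horizontal relation into the vertical equation gives 2.081 T_B = 1400, so T_B = 672.6 N.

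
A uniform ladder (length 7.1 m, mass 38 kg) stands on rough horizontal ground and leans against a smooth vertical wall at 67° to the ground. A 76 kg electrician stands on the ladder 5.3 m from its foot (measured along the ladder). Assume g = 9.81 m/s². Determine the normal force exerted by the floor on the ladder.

N_floor ≈ 1120 N

ΣF_y = 0: N_floor = 38×9.81 + 76×9.81 = 1118.3 N.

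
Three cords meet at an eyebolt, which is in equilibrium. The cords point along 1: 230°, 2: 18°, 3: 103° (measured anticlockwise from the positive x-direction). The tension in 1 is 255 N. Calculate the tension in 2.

Resolve: ΣF_x = 255 cos 230° + T_2 cos 18° + T_3 cos 103° = 0.
        ΣF_y = 255 sin 230° + T_2 sin 18° + T_3 sin 103° = 0.
The known terms sum to (-163.9, -195.3) N, so 0.9511 T_2 − 0.2250 T_3 = 163.9 and 0.3090 T_2 + 0.9744 T_3 = 195.3.
Solving simultaneously: T_2 = 204.4 N, T_3 = 135.6 N.

T_2 ≈ 204 N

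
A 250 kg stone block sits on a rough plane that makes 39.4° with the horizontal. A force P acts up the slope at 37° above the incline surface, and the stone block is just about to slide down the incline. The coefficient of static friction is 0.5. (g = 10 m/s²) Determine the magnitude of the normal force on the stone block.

N ≈ 1180 N

On the verge of sliding down the incline, friction equals μN and acts up the slope.
Perpendicular: N + P sin 37° = W cos 39.4° = 1932 N.
Along incline: P cos 37° + μN = W sin 39.4° with W sin 39.4° = 1587 N.
Solving the pair for P and N: P = 1247 N, N = 1181 N (and f = μN = 590.5 N).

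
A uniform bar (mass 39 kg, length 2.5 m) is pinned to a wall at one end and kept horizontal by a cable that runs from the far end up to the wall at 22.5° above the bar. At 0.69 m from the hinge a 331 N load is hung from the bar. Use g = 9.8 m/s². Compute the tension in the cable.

T ≈ 738 N

Take torques about the hinge: T sin 22.5° · 2.5 = 39×9.8×1.25 + 331×0.69 = 706.14 N·m.
So T = 706.14 / (0.3827 × 2.5) = 738.09 N.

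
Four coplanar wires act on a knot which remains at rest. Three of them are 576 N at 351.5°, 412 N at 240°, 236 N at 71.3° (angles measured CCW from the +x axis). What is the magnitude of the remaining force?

F ≈ 491 N

Sum the known components: ΣF_x = 439.3 N, ΣF_y = -218.4 N.
For equilibrium the remaining force must supply (−ΣF_x, −ΣF_y) = (-439.3, 218.4) N.
Magnitude = √((-439.3)² + (218.4)²) = 490.6 N; direction = atan2(218.4, -439.3) = 153.6°.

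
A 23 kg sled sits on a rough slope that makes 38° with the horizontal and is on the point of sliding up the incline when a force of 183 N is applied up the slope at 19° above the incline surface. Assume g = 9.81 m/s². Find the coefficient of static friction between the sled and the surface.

On the verge of sliding up the incline, friction is at its maximum μN and acts down the slope.
Perpendicular to incline: N = W cos 38° − P sin 19° = 177.8 − 59.58 = 118.2 N.
Along incline: P cos 19° − μN = W sin 38° → μ = −(W sin 38° − P cos 19°) / N = 0.2886.

μ ≈ 0.289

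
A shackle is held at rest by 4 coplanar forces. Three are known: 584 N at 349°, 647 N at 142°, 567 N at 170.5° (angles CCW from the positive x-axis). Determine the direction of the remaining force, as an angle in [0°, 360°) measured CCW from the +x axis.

θ ≈ 322°

Sum the known components: ΣF_x = -495.8 N, ΣF_y = 380.5 N.
For equilibrium the remaining force must supply (−ΣF_x, −ΣF_y) = (495.8, -380.5) N.
Magnitude = √((495.8)² + (-380.5)²) = 625 N; direction = atan2(-380.5, 495.8) = 322.5°.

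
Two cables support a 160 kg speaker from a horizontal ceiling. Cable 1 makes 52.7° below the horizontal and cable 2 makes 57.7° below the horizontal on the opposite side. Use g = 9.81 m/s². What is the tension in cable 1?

Weight W = 160 × 9.81 = 1570 N acts straight down.
Horizontal: T_1 cos 52.7° = T_2 cos 57.7°  →  T_2 = 1.134 T_1.
Vertical: T_1 sin 52.7° + T_2 sin 57.7° = 1570.
Substituting the horizontal relation into the vertical equation gives 1.754 T_1 = 1570, so T_1 = 894.8 N.

T_1 ≈ 895 N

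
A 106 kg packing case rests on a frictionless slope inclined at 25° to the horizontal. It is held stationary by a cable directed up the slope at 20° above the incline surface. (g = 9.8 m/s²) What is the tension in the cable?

Take axes along and perpendicular to the incline. Weight components: W sin 25° = 439 N down-slope, W cos 25° = 941.5 N into the surface.
Along incline: T cos 20° = W sin 25° → T = 467.2 N.
Perpendicular: N = W cos 25° − T sin 20° = 781.7 N.

T ≈ 467 N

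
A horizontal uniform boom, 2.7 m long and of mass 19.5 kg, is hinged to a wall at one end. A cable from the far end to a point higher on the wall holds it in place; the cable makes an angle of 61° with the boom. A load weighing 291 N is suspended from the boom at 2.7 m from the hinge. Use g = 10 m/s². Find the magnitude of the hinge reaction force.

Take torques about the hinge: T sin 61° · 2.7 = 19.5×10×1.35 + 291×2.7 = 1049 N·m.
So T = 1049 / (0.8746 × 2.7) = 444.19 N.
ΣF_x = 0: H_x = T cos 61° = 215.35 N.
ΣF_y = 0: H_y = (19.5×10 + 291) − T sin 61° = 486 − 388.5 = 97.5 N.
|H| = √(H_x² + H_y²) = √((215.35)² + (97.5)²) = 236.39 N.

|H| ≈ 236 N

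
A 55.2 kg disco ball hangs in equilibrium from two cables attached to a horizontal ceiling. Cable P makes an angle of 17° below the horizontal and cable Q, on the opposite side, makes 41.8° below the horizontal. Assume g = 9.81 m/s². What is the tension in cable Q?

T_Q ≈ 605 N

Weight W = 55.2 × 9.81 = 541.5 N acts straight down.
Horizontal: T_P cos 17° = T_Q cos 41.8°  →  T_P = 0.7795 T_Q.
Vertical: T_P sin 17° + T_Q sin 41.8° = 541.5.
Substituting the horizontal relation into the vertical equation gives 0.8944 T_Q = 541.5, so T_Q = 605.4 N.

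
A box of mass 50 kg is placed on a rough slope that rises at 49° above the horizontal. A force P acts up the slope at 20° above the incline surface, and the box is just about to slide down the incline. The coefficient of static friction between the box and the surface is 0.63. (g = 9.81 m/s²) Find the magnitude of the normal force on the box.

On the verge of sliding down the incline, friction equals μN and acts up the slope.
Perpendicular: N + P sin 20° = W cos 49° = 321.8 N.
Along incline: P cos 20° + μN = W sin 49° with W sin 49° = 370.2 N.
Solving the pair for P and N: P = 231.2 N, N = 242.7 N (and f = μN = 152.9 N).

N ≈ 243 N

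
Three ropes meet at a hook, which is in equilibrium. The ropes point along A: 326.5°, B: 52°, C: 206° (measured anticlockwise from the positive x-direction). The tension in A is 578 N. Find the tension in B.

T_B ≈ 1140 N

Resolve: ΣF_x = 578 cos 326.5° + T_B cos 52° + T_C cos 206° = 0.
        ΣF_y = 578 sin 326.5° + T_B sin 52° + T_C sin 206° = 0.
The known terms sum to (482, -319) N, so 0.6157 T_B − 0.8988 T_C = -482 and 0.7880 T_B − 0.4384 T_C = 319.
Solving simultaneously: T_B = 1136 N, T_C = 1314 N.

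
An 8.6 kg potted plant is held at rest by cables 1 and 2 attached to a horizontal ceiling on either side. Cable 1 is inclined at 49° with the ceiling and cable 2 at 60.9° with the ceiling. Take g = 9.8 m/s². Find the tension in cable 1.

Weight W = 8.6 × 9.8 = 84.28 N acts straight down.
Horizontal: T_1 cos 49° = T_2 cos 60.9°  →  T_2 = 1.349 T_1.
Vertical: T_1 sin 49° + T_2 sin 60.9° = 84.28.
Substituting the horizontal relation into the vertical equation gives 1.933 T_1 = 84.28, so T_1 = 43.59 N.

T_1 ≈ 43.6 N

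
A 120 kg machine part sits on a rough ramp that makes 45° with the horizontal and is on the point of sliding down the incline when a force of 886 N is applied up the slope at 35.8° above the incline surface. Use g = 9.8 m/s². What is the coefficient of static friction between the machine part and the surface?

On the verge of sliding down the incline, friction is at its maximum μN and acts up the slope.
Perpendicular to incline: N = W cos 45° − P sin 35.8° = 831.6 − 518.3 = 313.3 N.
Along incline: P cos 35.8° + μN = W sin 45° → μ = (W sin 45° − P cos 35.8°) / N = 0.3606.

μ ≈ 0.361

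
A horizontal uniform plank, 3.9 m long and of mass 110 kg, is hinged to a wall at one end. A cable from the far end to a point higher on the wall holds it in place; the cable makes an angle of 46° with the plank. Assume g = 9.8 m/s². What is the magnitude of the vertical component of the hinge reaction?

Take torques about the hinge: T sin 46° · 3.9 = 110×9.8×1.95 = 2102.1 N·m.
So T = 2102.1 / (0.7193 × 3.9) = 749.3 N.
ΣF_y = 0: H_y = (110×9.8) − T sin 46° = 1078 − 539 = 539 N.

|H_y| ≈ 539 N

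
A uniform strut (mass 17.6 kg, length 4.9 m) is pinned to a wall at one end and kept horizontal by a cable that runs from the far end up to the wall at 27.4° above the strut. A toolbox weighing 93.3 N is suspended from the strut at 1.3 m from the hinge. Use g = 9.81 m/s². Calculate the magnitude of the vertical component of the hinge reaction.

Take torques about the hinge: T sin 27.4° · 4.9 = 17.6×9.81×2.45 + 93.3×1.3 = 544.3 N·m.
So T = 544.3 / (0.4602 × 4.9) = 241.38 N.
ΣF_y = 0: H_y = (17.6×9.81 + 93.3) − T sin 27.4° = 265.96 − 111.08 = 154.87 N.

|H_y| ≈ 155 N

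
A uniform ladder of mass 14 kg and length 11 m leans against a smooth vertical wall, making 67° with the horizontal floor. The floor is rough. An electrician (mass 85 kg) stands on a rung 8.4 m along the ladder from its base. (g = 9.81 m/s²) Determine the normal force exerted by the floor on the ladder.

ΣF_y = 0: N_floor = 14×9.81 + 85×9.81 = 971.19 N.

N_floor ≈ 971 N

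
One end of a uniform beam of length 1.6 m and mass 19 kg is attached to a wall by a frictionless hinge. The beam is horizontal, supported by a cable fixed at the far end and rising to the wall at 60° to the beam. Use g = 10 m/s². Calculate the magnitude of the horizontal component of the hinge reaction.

H_x ≈ 54.8 N

Take torques about the hinge: T sin 60° · 1.6 = 19×10×0.8 = 152 N·m.
So T = 152 / (0.8660 × 1.6) = 109.7 N.
ΣF_x = 0: H_x = T cos 60° = 54.848 N.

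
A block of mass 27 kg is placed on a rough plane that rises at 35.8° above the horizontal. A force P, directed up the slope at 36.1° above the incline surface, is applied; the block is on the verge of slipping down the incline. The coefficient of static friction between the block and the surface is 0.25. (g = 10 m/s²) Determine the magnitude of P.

On the verge of sliding down the incline, friction equals μN and acts up the slope.
Perpendicular: N + P sin 36.1° = W cos 35.8° = 219 N.
Along incline: P cos 36.1° + μN = W sin 35.8° with W sin 35.8° = 157.9 N.
Solving the pair for P and N: P = 156.2 N, N = 127 N (and f = μN = 31.74 N).

P ≈ 156 N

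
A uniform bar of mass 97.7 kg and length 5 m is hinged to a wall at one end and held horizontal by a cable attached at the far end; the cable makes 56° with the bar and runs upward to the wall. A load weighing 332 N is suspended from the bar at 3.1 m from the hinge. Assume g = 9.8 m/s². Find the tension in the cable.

T ≈ 826 N

Take torques about the hinge: T sin 56° · 5 = 97.7×9.8×2.5 + 332×3.1 = 3422.9 N·m.
So T = 3422.9 / (0.8290 × 5) = 825.74 N.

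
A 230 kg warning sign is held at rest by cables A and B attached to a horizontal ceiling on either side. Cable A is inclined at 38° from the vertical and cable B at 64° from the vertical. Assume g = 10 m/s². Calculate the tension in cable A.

Angles from the horizontal: cable A is 90° − 38° = 52°, cable B is 90° − 64° = 26°.
Weight W = 230 × 10 = 2300 N acts straight down.
Horizontal: T_A cos 52° = T_B cos 26°  →  T_B = 0.685 T_A.
Vertical: T_A sin 52° + T_B sin 26° = 2300.
Substituting the horizontal relation into the vertical equation gives 1.088 T_A = 2300, so T_A = 2113 N.

T_A ≈ 2110 N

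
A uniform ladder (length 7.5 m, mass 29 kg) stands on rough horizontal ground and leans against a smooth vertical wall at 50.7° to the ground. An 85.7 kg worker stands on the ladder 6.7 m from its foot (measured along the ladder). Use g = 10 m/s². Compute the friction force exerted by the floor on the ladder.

f ≈ 745 N

Torques about the foot: N_wall · 7.5 sin 50.7° = 29×10×3.75 cos 50.7° + 85.7×10×6.7 cos 50.7° → N_wall = 745.31 N.
ΣF_x = 0: f_floor = N_wall = 745.31 N.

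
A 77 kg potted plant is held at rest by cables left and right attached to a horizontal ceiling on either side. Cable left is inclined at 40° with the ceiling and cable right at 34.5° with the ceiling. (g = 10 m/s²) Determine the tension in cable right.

T_right ≈ 612 N

Weight W = 77 × 10 = 770 N acts straight down.
Horizontal: T_left cos 40° = T_right cos 34.5°  →  T_left = 1.076 T_right.
Vertical: T_left sin 40° + T_right sin 34.5° = 770.
Substituting the horizontal relation into the vertical equation gives 1.258 T_right = 770, so T_right = 612.1 N.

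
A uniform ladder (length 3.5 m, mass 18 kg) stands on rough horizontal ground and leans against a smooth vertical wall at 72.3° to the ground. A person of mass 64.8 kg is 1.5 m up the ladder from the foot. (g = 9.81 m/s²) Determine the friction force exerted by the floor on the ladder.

f ≈ 115 N

Torques about the foot: N_wall · 3.5 sin 72.3° = 18×9.81×1.75 cos 72.3° + 64.8×9.81×1.5 cos 72.3° → N_wall = 115.12 N.
ΣF_x = 0: f_floor = N_wall = 115.12 N.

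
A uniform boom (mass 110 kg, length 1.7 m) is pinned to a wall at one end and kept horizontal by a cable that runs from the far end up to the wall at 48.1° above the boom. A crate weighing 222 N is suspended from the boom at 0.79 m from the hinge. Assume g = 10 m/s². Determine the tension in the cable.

Take torques about the hinge: T sin 48.1° · 1.7 = 110×10×0.85 + 222×0.79 = 1110.4 N·m.
So T = 1110.4 / (0.7443 × 1.7) = 877.54 N.

T ≈ 878 N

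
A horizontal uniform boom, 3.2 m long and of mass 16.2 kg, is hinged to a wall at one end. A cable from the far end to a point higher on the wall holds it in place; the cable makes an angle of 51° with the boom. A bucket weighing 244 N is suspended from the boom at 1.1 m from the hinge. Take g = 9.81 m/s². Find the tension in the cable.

T ≈ 210 N

Take torques about the hinge: T sin 51° · 3.2 = 16.2×9.81×1.6 + 244×1.1 = 522.68 N·m.
So T = 522.68 / (0.7771 × 3.2) = 210.17 N.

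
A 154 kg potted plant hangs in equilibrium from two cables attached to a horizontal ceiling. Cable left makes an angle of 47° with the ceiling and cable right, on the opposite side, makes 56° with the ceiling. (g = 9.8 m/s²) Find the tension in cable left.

T_left ≈ 866 N

Weight W = 154 × 9.8 = 1509 N acts straight down.
Horizontal: T_left cos 47° = T_right cos 56°  →  T_right = 1.22 T_left.
Vertical: T_left sin 47° + T_right sin 56° = 1509.
Substituting the horizontal relation into the vertical equation gives 1.742 T_left = 1509, so T_left = 866.1 N.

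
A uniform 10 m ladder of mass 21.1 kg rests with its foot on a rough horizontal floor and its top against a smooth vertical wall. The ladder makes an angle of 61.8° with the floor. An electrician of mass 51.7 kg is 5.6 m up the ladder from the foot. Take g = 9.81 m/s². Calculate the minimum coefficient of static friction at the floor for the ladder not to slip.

ΣF_y = 0: N_floor = 21.1×9.81 + 51.7×9.81 = 714.17 N.
Torques about the foot: N_wall · 10 sin 61.8° = 21.1×9.81×5 cos 61.8° + 51.7×9.81×5.6 cos 61.8° → N_wall = 207.78 N.
ΣF_x = 0: f_floor = N_wall = 207.78 N.
μ_min = f_floor / N_floor = 207.78 / 714.17 = 0.2909.

μ_min ≈ 0.291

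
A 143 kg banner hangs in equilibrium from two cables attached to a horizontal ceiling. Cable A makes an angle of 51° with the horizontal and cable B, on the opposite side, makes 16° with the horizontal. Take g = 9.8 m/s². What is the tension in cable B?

Weight W = 143 × 9.8 = 1401 N acts straight down.
Horizontal: T_A cos 51° = T_B cos 16°  →  T_A = 1.527 T_B.
Vertical: T_A sin 51° + T_B sin 16° = 1401.
Substituting the horizontal relation into the vertical equation gives 1.463 T_B = 1401, so T_B = 958.1 N.

T_B ≈ 958 N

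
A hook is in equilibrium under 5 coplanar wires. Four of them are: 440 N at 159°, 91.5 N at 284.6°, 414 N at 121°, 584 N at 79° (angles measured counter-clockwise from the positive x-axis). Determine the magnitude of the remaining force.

Sum the known components: ΣF_x = -489.5 N, ΣF_y = 997.3 N.
For equilibrium the remaining force must supply (−ΣF_x, −ΣF_y) = (489.5, -997.3) N.
Magnitude = √((489.5)² + (-997.3)²) = 1111 N; direction = atan2(-997.3, 489.5) = 296.1°.

F ≈ 1110 N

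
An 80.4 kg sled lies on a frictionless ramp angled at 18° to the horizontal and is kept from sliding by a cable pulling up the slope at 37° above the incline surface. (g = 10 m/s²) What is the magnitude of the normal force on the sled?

Take axes along and perpendicular to the incline. Weight components: W sin 18° = 248.4 N down-slope, W cos 18° = 764.6 N into the surface.
Along incline: T cos 37° = W sin 18° → T = 311.1 N.
Perpendicular: N = W cos 18° − T sin 37° = 577.4 N.

N ≈ 577 N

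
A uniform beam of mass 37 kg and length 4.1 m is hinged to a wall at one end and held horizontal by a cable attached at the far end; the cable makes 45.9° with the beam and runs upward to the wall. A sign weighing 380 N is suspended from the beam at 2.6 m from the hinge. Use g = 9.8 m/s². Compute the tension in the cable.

T ≈ 588 N

Take torques about the hinge: T sin 45.9° · 4.1 = 37×9.8×2.05 + 380×2.6 = 1731.3 N·m.
So T = 1731.3 / (0.7181 × 4.1) = 588.02 N.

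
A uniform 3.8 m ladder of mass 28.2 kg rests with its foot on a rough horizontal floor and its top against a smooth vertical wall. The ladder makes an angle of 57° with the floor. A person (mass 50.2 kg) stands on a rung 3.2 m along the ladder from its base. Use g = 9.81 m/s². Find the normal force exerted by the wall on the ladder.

N_wall ≈ 359 N

Torques about the foot: N_wall · 3.8 sin 57° = 28.2×9.81×1.9 cos 57° + 50.2×9.81×3.2 cos 57° → N_wall = 359.14 N.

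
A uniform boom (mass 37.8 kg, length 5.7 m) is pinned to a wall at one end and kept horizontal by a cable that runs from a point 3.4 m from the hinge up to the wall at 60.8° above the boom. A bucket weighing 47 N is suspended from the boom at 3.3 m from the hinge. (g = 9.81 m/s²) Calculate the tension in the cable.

Take torques about the hinge: T sin 60.8° · 3.4 = 37.8×9.81×2.85 + 47×3.3 = 1211.9 N·m.
So T = 1211.9 / (0.8729 × 3.4) = 408.34 N.

T ≈ 408 N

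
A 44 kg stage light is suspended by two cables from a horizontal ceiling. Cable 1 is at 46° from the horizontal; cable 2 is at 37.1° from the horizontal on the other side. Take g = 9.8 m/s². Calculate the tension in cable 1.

T_1 ≈ 346 N

Weight W = 44 × 9.8 = 431.2 N acts straight down.
Horizontal: T_1 cos 46° = T_2 cos 37.1°  →  T_2 = 0.871 T_1.
Vertical: T_1 sin 46° + T_2 sin 37.1° = 431.2.
Substituting the horizontal relation into the vertical equation gives 1.245 T_1 = 431.2, so T_1 = 346.4 N.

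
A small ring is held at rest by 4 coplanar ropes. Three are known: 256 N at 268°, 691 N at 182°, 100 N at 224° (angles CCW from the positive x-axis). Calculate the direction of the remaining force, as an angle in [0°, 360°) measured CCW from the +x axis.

Sum the known components: ΣF_x = -771.4 N, ΣF_y = -349.4 N.
For equilibrium the remaining force must supply (−ΣF_x, −ΣF_y) = (771.4, 349.4) N.
Magnitude = √((771.4)² + (349.4)²) = 846.9 N; direction = atan2(349.4, 771.4) = 24.4°.

θ ≈ 24.4°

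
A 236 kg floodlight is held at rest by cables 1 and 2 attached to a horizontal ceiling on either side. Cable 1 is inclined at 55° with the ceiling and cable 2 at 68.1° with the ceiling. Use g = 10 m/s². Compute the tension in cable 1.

T_1 ≈ 1050 N

Weight W = 236 × 10 = 2360 N acts straight down.
Horizontal: T_1 cos 55° = T_2 cos 68.1°  →  T_2 = 1.538 T_1.
Vertical: T_1 sin 55° + T_2 sin 68.1° = 2360.
Substituting the horizontal relation into the vertical equation gives 2.246 T_1 = 2360, so T_1 = 1051 N.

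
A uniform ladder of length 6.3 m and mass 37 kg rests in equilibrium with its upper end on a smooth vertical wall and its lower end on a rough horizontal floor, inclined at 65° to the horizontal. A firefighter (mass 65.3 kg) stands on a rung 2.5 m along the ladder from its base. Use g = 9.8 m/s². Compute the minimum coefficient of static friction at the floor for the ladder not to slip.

μ_min ≈ 0.202

ΣF_y = 0: N_floor = 37×9.8 + 65.3×9.8 = 1002.5 N.
Torques about the foot: N_wall · 6.3 sin 65° = 37×9.8×3.15 cos 65° + 65.3×9.8×2.5 cos 65° → N_wall = 202.96 N.
ΣF_x = 0: f_floor = N_wall = 202.96 N.
μ_min = f_floor / N_floor = 202.96 / 1002.5 = 0.2024.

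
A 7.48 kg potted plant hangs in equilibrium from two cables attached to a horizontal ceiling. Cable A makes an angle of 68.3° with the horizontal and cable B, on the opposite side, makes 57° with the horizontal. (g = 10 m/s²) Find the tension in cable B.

T_B ≈ 33.9 N

Weight W = 7.48 × 10 = 74.8 N acts straight down.
Horizontal: T_A cos 68.3° = T_B cos 57°  →  T_A = 1.473 T_B.
Vertical: T_A sin 68.3° + T_B sin 57° = 74.8.
Substituting the horizontal relation into the vertical equation gives 2.207 T_B = 74.8, so T_B = 33.89 N.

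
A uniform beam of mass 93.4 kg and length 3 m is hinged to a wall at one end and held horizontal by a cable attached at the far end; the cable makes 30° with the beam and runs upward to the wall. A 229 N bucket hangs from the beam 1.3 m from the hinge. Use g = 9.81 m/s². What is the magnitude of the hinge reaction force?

|H| ≈ 1130 N

Take torques about the hinge: T sin 30° · 3 = 93.4×9.81×1.5 + 229×1.3 = 1672.1 N·m.
So T = 1672.1 / (0.5000 × 3) = 1114.7 N.
ΣF_x = 0: H_x = T cos 30° = 965.38 N.
ΣF_y = 0: H_y = (93.4×9.81 + 229) − T sin 30° = 1145.3 − 557.36 = 587.89 N.
|H| = √(H_x² + H_y²) = √((965.38)² + (587.89)²) = 1130.3 N.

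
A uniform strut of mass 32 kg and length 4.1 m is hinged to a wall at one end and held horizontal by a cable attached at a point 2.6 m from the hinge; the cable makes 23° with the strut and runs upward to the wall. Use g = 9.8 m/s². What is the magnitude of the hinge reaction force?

|H| ≈ 586 N

Take torques about the hinge: T sin 23° · 2.6 = 32×9.8×2.05 = 642.88 N·m.
So T = 642.88 / (0.3907 × 2.6) = 632.82 N.
ΣF_x = 0: H_x = T cos 23° = 582.51 N.
ΣF_y = 0: H_y = (32×9.8) − T sin 23° = 313.6 − 247.26 = 66.338 N.
|H| = √(H_x² + H_y²) = √((582.51)² + (66.338)²) = 586.28 N.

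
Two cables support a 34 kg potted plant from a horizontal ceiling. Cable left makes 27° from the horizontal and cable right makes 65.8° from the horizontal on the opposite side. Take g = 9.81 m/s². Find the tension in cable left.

Weight W = 34 × 9.81 = 333.5 N acts straight down.
Horizontal: T_left cos 27° = T_right cos 65.8°  →  T_right = 2.174 T_left.
Vertical: T_left sin 27° + T_right sin 65.8° = 333.5.
Substituting the horizontal relation into the vertical equation gives 2.437 T_left = 333.5, so T_left = 136.9 N.

T_left ≈ 137 N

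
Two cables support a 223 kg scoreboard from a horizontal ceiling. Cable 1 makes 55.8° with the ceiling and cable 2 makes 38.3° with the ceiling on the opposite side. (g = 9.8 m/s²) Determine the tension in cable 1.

Weight W = 223 × 9.8 = 2185 N acts straight down.
Horizontal: T_1 cos 55.8° = T_2 cos 38.3°  →  T_2 = 0.7162 T_1.
Vertical: T_1 sin 55.8° + T_2 sin 38.3° = 2185.
Substituting the horizontal relation into the vertical equation gives 1.271 T_1 = 2185, so T_1 = 1719 N.

T_1 ≈ 1720 N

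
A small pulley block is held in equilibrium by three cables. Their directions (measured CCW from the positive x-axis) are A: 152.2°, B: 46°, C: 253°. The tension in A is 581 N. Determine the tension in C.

Resolve: ΣF_x = 581 cos 152.2° + T_B cos 46° + T_C cos 253° = 0.
        ΣF_y = 581 sin 152.2° + T_B sin 46° + T_C sin 253° = 0.
The known terms sum to (-513.9, 271) N, so 0.6947 T_B − 0.2924 T_C = 513.9 and 0.7193 T_B − 0.9563 T_C = -271.
Solving simultaneously: T_B = 1257 N, T_C = 1229 N.

T_C ≈ 1230 N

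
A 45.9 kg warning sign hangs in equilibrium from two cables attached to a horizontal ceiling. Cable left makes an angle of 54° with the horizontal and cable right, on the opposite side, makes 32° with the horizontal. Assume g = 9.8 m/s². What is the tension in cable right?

T_right ≈ 265 N

Weight W = 45.9 × 9.8 = 449.8 N acts straight down.
Horizontal: T_left cos 54° = T_right cos 32°  →  T_left = 1.443 T_right.
Vertical: T_left sin 54° + T_right sin 32° = 449.8.
Substituting the horizontal relation into the vertical equation gives 1.697 T_right = 449.8, so T_right = 265 N.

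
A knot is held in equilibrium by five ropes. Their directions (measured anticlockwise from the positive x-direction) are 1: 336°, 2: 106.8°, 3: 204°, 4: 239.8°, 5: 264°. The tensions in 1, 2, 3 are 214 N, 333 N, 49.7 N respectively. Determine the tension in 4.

Resolve: ΣF_x = 214 cos 336° + 333 cos 106.8° + 49.7 cos 204° + T_4 cos 239.8° + T_5 cos 264° = 0.
        ΣF_y = 214 sin 336° + 333 sin 106.8° + 49.7 sin 204° + T_4 sin 239.8° + T_5 sin 264° = 0.
The known terms sum to (53.85, 211.5) N, so -0.5030 T_4 − 0.1045 T_5 = -53.85 and -0.8643 T_4 − 0.9945 T_5 = -211.5.
Solving simultaneously: T_4 = 76.70 N, T_5 = 146 N.

T_4 ≈ 76.7 N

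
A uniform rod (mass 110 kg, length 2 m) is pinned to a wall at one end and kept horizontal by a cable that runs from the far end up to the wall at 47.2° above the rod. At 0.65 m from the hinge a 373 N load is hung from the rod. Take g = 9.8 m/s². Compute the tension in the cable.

T ≈ 900 N

Take torques about the hinge: T sin 47.2° · 2 = 110×9.8×1 + 373×0.65 = 1320.5 N·m.
So T = 1320.5 / (0.7337 × 2) = 899.82 N.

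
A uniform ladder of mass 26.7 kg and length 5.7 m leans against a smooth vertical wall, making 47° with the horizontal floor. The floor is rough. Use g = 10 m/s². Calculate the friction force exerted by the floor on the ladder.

f ≈ 124 N

Torques about the foot: N_wall · 5.7 sin 47° = 26.7×10×2.85 cos 47° → N_wall = 124.49 N.
ΣF_x = 0: f_floor = N_wall = 124.49 N.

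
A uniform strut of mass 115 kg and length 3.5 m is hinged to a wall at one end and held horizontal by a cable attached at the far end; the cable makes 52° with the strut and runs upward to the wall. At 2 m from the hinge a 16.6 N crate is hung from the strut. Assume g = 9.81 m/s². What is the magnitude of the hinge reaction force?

|H| ≈ 726 N

Take torques about the hinge: T sin 52° · 3.5 = 115×9.81×1.75 + 16.6×2 = 2007.5 N·m.
So T = 2007.5 / (0.7880 × 3.5) = 727.86 N.
ΣF_x = 0: H_x = T cos 52° = 448.11 N.
ΣF_y = 0: H_y = (115×9.81 + 16.6) − T sin 52° = 1144.8 − 573.56 = 571.19 N.
|H| = √(H_x² + H_y²) = √((448.11)² + (571.19)²) = 725.99 N.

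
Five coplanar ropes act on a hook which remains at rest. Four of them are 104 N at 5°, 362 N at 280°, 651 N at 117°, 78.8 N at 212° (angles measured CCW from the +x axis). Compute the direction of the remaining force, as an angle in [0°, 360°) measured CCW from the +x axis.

Sum the known components: ΣF_x = -195.9 N, ΣF_y = 190.9 N.
For equilibrium the remaining force must supply (−ΣF_x, −ΣF_y) = (195.9, -190.9) N.
Magnitude = √((195.9)² + (-190.9)²) = 273.5 N; direction = atan2(-190.9, 195.9) = 315.7°.

θ ≈ 316°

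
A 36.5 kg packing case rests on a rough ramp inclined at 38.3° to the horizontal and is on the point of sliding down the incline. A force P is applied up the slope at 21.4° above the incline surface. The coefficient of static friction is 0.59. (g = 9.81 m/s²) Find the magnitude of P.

P ≈ 78.4 N

On the verge of sliding down the incline, friction equals μN and acts up the slope.
Perpendicular: N + P sin 21.4° = W cos 38.3° = 281 N.
Along incline: P cos 21.4° + μN = W sin 38.3° with W sin 38.3° = 221.9 N.
Solving the pair for P and N: P = 78.42 N, N = 252.4 N (and f = μN = 148.9 N).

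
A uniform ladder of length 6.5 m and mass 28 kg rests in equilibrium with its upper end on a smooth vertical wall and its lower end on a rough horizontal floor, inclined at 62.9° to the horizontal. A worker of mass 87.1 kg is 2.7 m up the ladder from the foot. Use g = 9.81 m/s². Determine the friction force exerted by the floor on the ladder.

Torques about the foot: N_wall · 6.5 sin 62.9° = 28×9.81×3.25 cos 62.9° + 87.1×9.81×2.7 cos 62.9° → N_wall = 251.91 N.
ΣF_x = 0: f_floor = N_wall = 251.91 N.

f ≈ 252 N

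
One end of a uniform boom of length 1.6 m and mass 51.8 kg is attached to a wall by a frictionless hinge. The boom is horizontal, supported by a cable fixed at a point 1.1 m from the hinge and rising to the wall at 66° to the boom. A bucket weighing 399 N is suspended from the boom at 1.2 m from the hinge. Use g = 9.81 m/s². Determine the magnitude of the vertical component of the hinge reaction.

Take torques about the hinge: T sin 66° · 1.1 = 51.8×9.81×0.8 + 399×1.2 = 885.33 N·m.
So T = 885.33 / (0.9135 × 1.1) = 881.01 N.
ΣF_y = 0: H_y = (51.8×9.81 + 399) − T sin 66° = 907.16 − 804.84 = 102.32 N.

|H_y| ≈ 102 N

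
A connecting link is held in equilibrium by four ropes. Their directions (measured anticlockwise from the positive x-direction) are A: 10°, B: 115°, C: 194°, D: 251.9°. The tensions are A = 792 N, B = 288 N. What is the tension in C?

T_C ≈ 592 N

Resolve: ΣF_x = 792 cos 10° + 288 cos 115° + T_C cos 194° + T_D cos 251.9° = 0.
        ΣF_y = 792 sin 10° + 288 sin 115° + T_C sin 194° + T_D sin 251.9° = 0.
The known terms sum to (658.3, 398.5) N, so -0.9703 T_C − 0.3107 T_D = -658.3 and -0.2419 T_C − 0.9505 T_D = -398.5.
Solving simultaneously: T_C = 592.4 N, T_D = 268.5 N.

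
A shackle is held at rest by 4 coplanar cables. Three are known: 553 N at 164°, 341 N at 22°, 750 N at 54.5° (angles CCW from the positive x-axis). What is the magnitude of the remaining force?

Sum the known components: ΣF_x = 220.1 N, ΣF_y = 890.8 N.
For equilibrium the remaining force must supply (−ΣF_x, −ΣF_y) = (-220.1, -890.8) N.
Magnitude = √((-220.1)² + (-890.8)²) = 917.5 N; direction = atan2(-890.8, -220.1) = 256.1°.

F ≈ 918 N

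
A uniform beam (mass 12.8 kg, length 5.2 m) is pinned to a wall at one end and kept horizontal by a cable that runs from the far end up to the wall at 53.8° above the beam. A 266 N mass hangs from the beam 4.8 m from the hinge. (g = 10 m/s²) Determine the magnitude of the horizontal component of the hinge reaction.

H_x ≈ 227 N

Take torques about the hinge: T sin 53.8° · 5.2 = 12.8×10×2.6 + 266×4.8 = 1609.6 N·m.
So T = 1609.6 / (0.8070 × 5.2) = 383.59 N.
ΣF_x = 0: H_x = T cos 53.8° = 226.55 N.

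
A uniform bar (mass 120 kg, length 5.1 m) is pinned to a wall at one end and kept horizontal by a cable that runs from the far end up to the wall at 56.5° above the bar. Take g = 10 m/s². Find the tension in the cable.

T ≈ 720 N

Take torques about the hinge: T sin 56.5° · 5.1 = 120×10×2.55 = 3060 N·m.
So T = 3060 / (0.8339 × 5.1) = 719.52 N.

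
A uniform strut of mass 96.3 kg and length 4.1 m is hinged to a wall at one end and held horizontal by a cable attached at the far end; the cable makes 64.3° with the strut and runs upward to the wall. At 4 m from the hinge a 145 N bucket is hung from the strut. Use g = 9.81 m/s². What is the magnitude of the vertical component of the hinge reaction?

Take torques about the hinge: T sin 64.3° · 4.1 = 96.3×9.81×2.05 + 145×4 = 2516.6 N·m.
So T = 2516.6 / (0.9011 × 4.1) = 681.2 N.
ΣF_y = 0: H_y = (96.3×9.81 + 145) − T sin 64.3° = 1089.7 − 613.81 = 475.89 N.

|H_y| ≈ 476 N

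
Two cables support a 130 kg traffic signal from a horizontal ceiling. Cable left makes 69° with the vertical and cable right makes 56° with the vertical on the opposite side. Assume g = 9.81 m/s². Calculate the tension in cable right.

Angles from the horizontal: cable left is 90° − 69° = 21°, cable right is 90° − 56° = 34°.
Weight W = 130 × 9.81 = 1275 N acts straight down.
Horizontal: T_left cos 21° = T_right cos 34°  →  T_left = 0.888 T_right.
Vertical: T_left sin 21° + T_right sin 34° = 1275.
Substituting the horizontal relation into the vertical equation gives 0.8774 T_right = 1275, so T_right = 1453 N.

T_right ≈ 1450 N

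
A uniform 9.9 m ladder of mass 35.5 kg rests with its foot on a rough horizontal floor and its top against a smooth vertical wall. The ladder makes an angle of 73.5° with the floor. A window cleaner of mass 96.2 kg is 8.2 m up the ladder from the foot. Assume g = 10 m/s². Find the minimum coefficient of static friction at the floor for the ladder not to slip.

ΣF_y = 0: N_floor = 35.5×10 + 96.2×10 = 1317 N.
Torques about the foot: N_wall · 9.9 sin 73.5° = 35.5×10×4.95 cos 73.5° + 96.2×10×8.2 cos 73.5° → N_wall = 288.6 N.
ΣF_x = 0: f_floor = N_wall = 288.6 N.
μ_min = f_floor / N_floor = 288.6 / 1317 = 0.2191.

μ_min ≈ 0.219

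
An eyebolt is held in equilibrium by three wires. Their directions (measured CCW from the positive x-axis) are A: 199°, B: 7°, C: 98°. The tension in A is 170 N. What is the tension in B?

Resolve: ΣF_x = 170 cos 199° + T_B cos 7° + T_C cos 98° = 0.
        ΣF_y = 170 sin 199° + T_B sin 7° + T_C sin 98° = 0.
The known terms sum to (-160.7, -55.35) N, so 0.9925 T_B − 0.1392 T_C = 160.7 and 0.1219 T_B + 0.9903 T_C = 55.35.
Solving simultaneously: T_B = 166.9 N, T_C = 35.35 N.

T_B ≈ 167 N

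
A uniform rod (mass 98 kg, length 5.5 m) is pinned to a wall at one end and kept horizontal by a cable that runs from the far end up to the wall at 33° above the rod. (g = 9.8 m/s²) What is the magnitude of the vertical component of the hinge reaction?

|H_y| ≈ 480 N

Take torques about the hinge: T sin 33° · 5.5 = 98×9.8×2.75 = 2641.1 N·m.
So T = 2641.1 / (0.5446 × 5.5) = 881.68 N.
ΣF_y = 0: H_y = (98×9.8) − T sin 33° = 960.4 − 480.2 = 480.2 N.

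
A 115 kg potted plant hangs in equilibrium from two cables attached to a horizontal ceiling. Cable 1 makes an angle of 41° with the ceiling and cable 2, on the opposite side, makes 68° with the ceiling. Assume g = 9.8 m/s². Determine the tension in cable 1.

T_1 ≈ 447 N

Weight W = 115 × 9.8 = 1127 N acts straight down.
Horizontal: T_1 cos 41° = T_2 cos 68°  →  T_2 = 2.015 T_1.
Vertical: T_1 sin 41° + T_2 sin 68° = 1127.
Substituting the horizontal relation into the vertical equation gives 2.524 T_1 = 1127, so T_1 = 446.5 N.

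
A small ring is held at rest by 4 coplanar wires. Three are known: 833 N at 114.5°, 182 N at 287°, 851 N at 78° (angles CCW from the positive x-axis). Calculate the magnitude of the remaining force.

F ≈ 1420 N

Sum the known components: ΣF_x = -115.3 N, ΣF_y = 1416 N.
For equilibrium the remaining force must supply (−ΣF_x, −ΣF_y) = (115.3, -1416) N.
Magnitude = √((115.3)² + (-1416)²) = 1421 N; direction = atan2(-1416, 115.3) = 274.7°.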